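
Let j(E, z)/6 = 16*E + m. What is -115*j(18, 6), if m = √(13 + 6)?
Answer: -198720 - 690*√19 ≈ -2.0173e+5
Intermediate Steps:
m = √19 ≈ 4.3589
j(E, z) = 6*√19 + 96*E (j(E, z) = 6*(16*E + √19) = 6*(√19 + 16*E) = 6*√19 + 96*E)
-115*j(18, 6) = -115*(6*√19 + 96*18) = -115*(6*√19 + 1728) = -115*(1728 + 6*√19) = -198720 - 690*√19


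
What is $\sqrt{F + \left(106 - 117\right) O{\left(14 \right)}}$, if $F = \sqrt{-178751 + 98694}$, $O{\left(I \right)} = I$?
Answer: $\sqrt{-154 + i \sqrt{80057}} \approx 9.1689 + 15.429 i$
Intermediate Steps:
$F = i \sqrt{80057}$ ($F = \sqrt{-80057} = i \sqrt{80057} \approx 282.94 i$)
$\sqrt{F + \left(106 - 117\right) O{\left(14 \right)}} = \sqrt{i \sqrt{80057} + \left(106 - 117\right) 14} = \sqrt{i \sqrt{80057} - 154} = \sqrt{-154 + i \sqrt{80057}}$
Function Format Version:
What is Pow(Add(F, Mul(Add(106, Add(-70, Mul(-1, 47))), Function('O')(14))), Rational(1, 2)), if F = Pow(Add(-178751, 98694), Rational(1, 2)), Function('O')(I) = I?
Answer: Pow(Add(-154, Mul(I, Pow(80057, Rational(1, 2)))), Rational(1, 2)) ≈ Add(9.1689, Mul(15.429, I))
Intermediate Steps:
F = Mul(I, Pow(80057, Rational(1, 2))) (F = Pow(-80057, Rational(1, 2)) = Mul(I, Pow(80057, Rational(1, 2))) ≈ Mul(282.94, I))
Pow(Add(F, Mul(Add(106, Add(-70, Mul(-1, 47))), Function('O')(14))), Rational(1, 2)) = Pow(Add(Mul(I, Pow(80057, Rational(1, 2))), Mul(Add(106, Add(-70, Mul(-1, 47))), 14)), Rational(1, 2)) = Pow(Add(Mul(I, Pow(80057, Rational(1, 2))), Mul(Add(106, Add(-70, -47)), 14)), Rational(1, 2)) = Pow(Add(Mul(I, Pow(80057, Rational(1, 2))), Mul(Add(106, -117), 14)), Rational(1, 2)) = Pow(Add(Mul(I, Pow(80057, Rational(1, 2))), Mul(-11, 14)), Rational(1, 2)) = Pow(Add(Mul(I, Pow(80057, Rational(1, 2))), -154), Rational(1, 2)) = Pow(Add(-154, Mul(I, Pow(80057, Rational(1, 2)))), Rational(1, 2))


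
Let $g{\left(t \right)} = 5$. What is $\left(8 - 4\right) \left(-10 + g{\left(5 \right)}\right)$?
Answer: $-20$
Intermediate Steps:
$\left(8 - 4\right) \left(-10 + g{\left(5 \right)}\right) = \left(8 - 4\right) \left(-10 + 5\right) = 4 \left(-5\right) = -20$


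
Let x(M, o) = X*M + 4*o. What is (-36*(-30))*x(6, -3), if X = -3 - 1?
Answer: -38880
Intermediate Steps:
X = -4
x(M, o) = -4*M + 4*o
(-36*(-30))*x(6, -3) = (-36*(-30))*(-4*6 + 4*(-3)) = 1080*(-24 - 12) = 1080*(-36) = -38880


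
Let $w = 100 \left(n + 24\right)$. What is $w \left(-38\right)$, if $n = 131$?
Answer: $-589000$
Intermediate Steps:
$w = 15500$ ($w = 100 \left(131 + 24\right) = 100 \cdot 155 = 15500$)
$w \left(-38\right) = 15500 \left(-38\right) = -589000$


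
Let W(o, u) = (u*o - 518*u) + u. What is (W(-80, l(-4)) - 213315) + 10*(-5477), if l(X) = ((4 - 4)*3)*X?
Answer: -268085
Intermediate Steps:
l(X) = 0 (l(X) = (0*3)*X = 0*X = 0)
W(o, u) = -517*u + o*u (W(o, u) = (o*u - 518*u) + u = (-518*u + o*u) + u = -517*u + o*u)
(W(-80, l(-4)) - 213315) + 10*(-5477) = (0*(-517 - 80) - 213315) + 10*(-5477) = (0*(-597) - 213315) - 54770 = (0 - 213315) - 54770 = -213315 - 54770 = -268085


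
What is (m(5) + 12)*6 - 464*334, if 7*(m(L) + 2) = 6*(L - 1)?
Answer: -1084268/7 ≈ -1.5490e+5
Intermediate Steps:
m(L) = -20/7 + 6*L/7 (m(L) = -2 + (6*(L - 1))/7 = -2 + (6*(-1 + L))/7 = -2 + (-6 + 6*L)/7 = -2 + (-6/7 + 6*L/7) = -20/7 + 6*L/7)
(m(5) + 12)*6 - 464*334 = ((-20/7 + (6/7)*5) + 12)*6 - 464*334 = ((-20/7 + 30/7) + 12)*6 - 154976 = (10/7 + 12)*6 - 154976 = (94/7)*6 - 154976 = 564/7 - 154976 = -1084268/7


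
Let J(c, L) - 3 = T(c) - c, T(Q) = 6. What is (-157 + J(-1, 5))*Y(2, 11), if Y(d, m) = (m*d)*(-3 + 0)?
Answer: 9702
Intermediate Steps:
J(c, L) = 9 - c (J(c, L) = 3 + (6 - c) = 9 - c)
Y(d, m) = -3*d*m (Y(d, m) = (d*m)*(-3) = -3*d*m)
(-157 + J(-1, 5))*Y(2, 11) = (-157 + (9 - 1*(-1)))*(-3*2*11) = (-157 + (9 + 1))*(-66) = (-157 + 10)*(-66) = -147*(-66) = 9702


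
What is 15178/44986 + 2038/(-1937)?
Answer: -31140841/43568941 ≈ -0.71475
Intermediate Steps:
15178/44986 + 2038/(-1937) = 15178*(1/44986) + 2038*(-1/1937) = 7589/22493 - 2038/1937 = -31140841/43568941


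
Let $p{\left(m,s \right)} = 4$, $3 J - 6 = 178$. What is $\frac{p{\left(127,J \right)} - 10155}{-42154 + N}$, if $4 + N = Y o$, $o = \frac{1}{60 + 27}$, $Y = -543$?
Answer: $\frac{294379}{1222763} \approx 0.24075$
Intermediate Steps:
$o = \frac{1}{87} \approx 0.011494$
$J = \frac{184}{3}$ ($J = 2 + \frac{1}{3} \cdot 178 = 2 + \frac{178}{3} = \frac{184}{3} \approx 61.333$)
$N = - \frac{297}{29}$ ($N = -4 - \frac{181}{29} = - \frac{297}{29} \approx -10.241$)
$\frac{p{\left(127,J \right)} - 10155}{-42154 + N} = \frac{4 - 10155}{-42154 - \frac{297}{29}} = - \frac{10151}{- \frac{1222763}{29}} = \left(-10151\right) \left(- \frac{29}{1222763}\right) = \frac{294379}{1222763}$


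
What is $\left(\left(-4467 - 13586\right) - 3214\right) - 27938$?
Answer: $-49205$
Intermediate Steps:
$\left(\left(-4467 - 13586\right) - 3214\right) - 27938 = \left(-18053 - 3214\right) - 27938 = -21267 - 27938 = -49205$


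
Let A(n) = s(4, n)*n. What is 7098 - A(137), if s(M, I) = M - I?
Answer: 25319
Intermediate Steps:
A(n) = n*(4 - n) (A(n) = (4 - n)*n = n*(4 - n))
7098 - A(137) = 7098 - 137*(4 - 1*137) = 7098 - 137*(4 - 137) = 7098 - 137*(-133) = 7098 - 1*(-18221) = 7098 + 18221 = 25319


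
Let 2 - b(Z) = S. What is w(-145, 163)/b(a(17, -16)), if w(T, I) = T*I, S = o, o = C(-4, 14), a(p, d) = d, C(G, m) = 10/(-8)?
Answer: -94540/13 ≈ -7272.3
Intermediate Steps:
C(G, m) = -5/4 (C(G, m) = 10*(-1/8) = -5/4)
o = -5/4 ≈ -1.2500
S = -5/4 ≈ -1.2500
b(Z) = 13/4 (b(Z) = 2 - 1*(-5/4) = 2 + 5/4 = 13/4)
w(T, I) = I*T
w(-145, 163)/b(a(17, -16)) = (163*(-145))/(13/4) = -23635*4/13 = -94540/13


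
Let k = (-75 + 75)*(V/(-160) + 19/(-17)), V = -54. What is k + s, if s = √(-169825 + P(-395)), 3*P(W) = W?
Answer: I*√1529610/3 ≈ 412.26*I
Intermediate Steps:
P(W) = W/3
k = 0 (k = (-75 + 75)*(-54/(-160) + 19/(-17)) = 0*(-54*(-1/160) + 19*(-1/17)) = 0*(27/80 - 19/17) = 0*(-1061/1360) = 0)
s = I*√1529610/3 (s = √(-169825 + (⅓)*(-395)) = √(-169825 - 395/3) = √(-509870/3) = I*√1529610/3 ≈ 412.26*I)
k + s = 0 + I*√1529610/3 = I*√1529610/3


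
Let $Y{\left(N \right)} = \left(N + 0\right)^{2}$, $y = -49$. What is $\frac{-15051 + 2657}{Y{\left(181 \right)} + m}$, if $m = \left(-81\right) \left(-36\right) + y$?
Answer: $- \frac{6197}{17814} \approx -0.34787$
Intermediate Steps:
$Y{\left(N \right)} = N^{2}$
$m = 2867$ ($m = \left(-81\right) \left(-36\right) - 49 = 2916 - 49 = 2867$)
$\frac{-15051 + 2657}{Y{\left(181 \right)} + m} = \frac{-15051 + 2657}{181^{2} + 2867} = - \frac{12394}{32761 + 2867} = - \frac{12394}{35628} = \left(-12394\right) \frac{1}{35628} = - \frac{6197}{17814}$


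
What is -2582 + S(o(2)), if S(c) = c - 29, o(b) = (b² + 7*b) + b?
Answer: -2591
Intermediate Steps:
o(b) = b² + 8*b
S(c) = -29 + c
-2582 + S(o(2)) = -2582 + (-29 + 2*(8 + 2)) = -2582 + (-29 + 2*10) = -2582 + (-29 + 20) = -2582 - 9 = -2591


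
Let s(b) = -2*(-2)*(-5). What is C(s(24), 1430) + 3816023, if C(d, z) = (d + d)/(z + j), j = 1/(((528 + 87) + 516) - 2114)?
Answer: 5364141515527/1405689 ≈ 3.8160e+6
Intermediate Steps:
j = -1/983 (j = 1/((615 + 516) - 2114) = 1/(1131 - 2114) = 1/(-983) = -1/983 ≈ -0.0010173)
s(b) = -20 (s(b) = 4*(-5) = -20)
C(d, z) = 2*d/(-1/983 + z) (C(d, z) = (d + d)/(z - 1/983) = (2*d)/(-1/983 + z) = 2*d/(-1/983 + z))
C(s(24), 1430) + 3816023 = 1966*(-20)/(-1 + 983*1430) + 3816023 = 1966*(-20)/(-1 + 1405690) + 3816023 = 1966*(-20)/1405689 + 3816023 = 1966*(-20)*(1/1405689) + 3816023 = -39320/1405689 + 3816023 = 5364141515527/1405689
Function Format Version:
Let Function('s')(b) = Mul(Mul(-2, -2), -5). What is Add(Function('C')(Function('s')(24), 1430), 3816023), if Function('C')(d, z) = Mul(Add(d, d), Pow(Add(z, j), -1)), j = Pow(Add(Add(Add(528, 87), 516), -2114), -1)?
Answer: Rational(5364141515527, 1405689) ≈ 3.8160e+6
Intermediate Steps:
j = Rational(-1, 983) (j = Pow(Add(Add(615, 516), -2114), -1) = Pow(Add(1131, -2114), -1) = Pow(-983, -1) = Rational(-1, 983) ≈ -0.0010173)
Function('s')(b) = -20 (Function('s')(b) = Mul(4, -5) = -20)
Function('C')(d, z) = Mul(2, d, Pow(Add(Rational(-1, 983), z), -1)) (Function('C')(d, z) = Mul(Add(d, d), Pow(Add(z, Rational(-1, 983)), -1)) = Mul(Mul(2, d), Pow(Add(Rational(-1, 983), z), -1)) = Mul(2, d, Pow(Add(Rational(-1, 983), z), -1)))
Add(Function('C')(Function('s')(24), 1430), 3816023) = Add(Mul(1966, -20, Pow(Add(-1, Mul(983, 1430)), -1)), 3816023) = Add(Mul(1966, -20, Pow(Add(-1, 1405690), -1)), 3816023) = Add(Mul(1966, -20, Pow(1405689, -1)), 3816023) = Add(Mul(1966, -20, Rational(1, 1405689)), 3816023) = Add(Rational(-39320, 1405689), 3816023) = Rational(5364141515527, 1405689)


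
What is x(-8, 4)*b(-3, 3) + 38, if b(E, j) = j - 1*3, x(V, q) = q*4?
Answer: 38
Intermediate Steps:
x(V, q) = 4*q
b(E, j) = -3 + j (b(E, j) = j - 3 = -3 + j)
x(-8, 4)*b(-3, 3) + 38 = (4*4)*(-3 + 3) + 38 = 16*0 + 38 = 0 + 38 = 38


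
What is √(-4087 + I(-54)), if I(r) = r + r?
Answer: I*√4195 ≈ 64.769*I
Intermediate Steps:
I(r) = 2*r
√(-4087 + I(-54)) = √(-4087 + 2*(-54)) = √(-4087 - 108) = √(-4195) = I*√4195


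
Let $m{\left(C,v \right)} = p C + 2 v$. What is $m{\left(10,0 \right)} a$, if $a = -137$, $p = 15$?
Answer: $-20550$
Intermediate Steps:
$m{\left(C,v \right)} = 2 v + 15 C$ ($m{\left(C,v \right)} = 15 C + 2 v = 2 v + 15 C$)
$m{\left(10,0 \right)} a = \left(2 \cdot 0 + 15 \cdot 10\right) \left(-137\right) = \left(0 + 150\right) \left(-137\right) = 150 \left(-137\right) = -20550$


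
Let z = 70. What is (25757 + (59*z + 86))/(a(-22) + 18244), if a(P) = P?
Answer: 9991/6074 ≈ 1.6449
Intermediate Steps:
(25757 + (59*z + 86))/(a(-22) + 18244) = (25757 + (59*70 + 86))/(-22 + 18244) = (25757 + (4130 + 86))/18222 = (25757 + 4216)*(1/18222) = 29973*(1/18222) = 9991/6074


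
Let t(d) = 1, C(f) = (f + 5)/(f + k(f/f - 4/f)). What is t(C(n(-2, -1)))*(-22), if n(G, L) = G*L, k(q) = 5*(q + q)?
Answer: -22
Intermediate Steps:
k(q) = 10*q (k(q) = 5*(2*q) = 10*q)
C(f) = (5 + f)/(10 + f - 40/f) (C(f) = (f + 5)/(f + 10*(f/f - 4/f)) = (5 + f)/(f + 10*(1 - 4/f)) = (5 + f)/(f + (10 - 40/f)) = (5 + f)/(10 + f - 40/f))
t(C(n(-2, -1)))*(-22) = 1*(-22) = -22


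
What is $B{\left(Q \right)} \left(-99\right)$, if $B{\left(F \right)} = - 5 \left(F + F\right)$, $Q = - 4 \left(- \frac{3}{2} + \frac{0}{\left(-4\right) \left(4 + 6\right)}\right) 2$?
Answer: $11880$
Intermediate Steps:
$Q = 12$ ($Q = - 4 \left(\left(-3\right) \frac{1}{2} + \frac{0}{\left(-4\right) 10}\right) 2 = - 4 \left(- \frac{3}{2} + \frac{0}{-40}\right) 2 = - 4 \left(- \frac{3}{2} + 0 \left(- \frac{1}{40}\right)\right) 2 = - 4 \left(- \frac{3}{2} + 0\right) 2 = \left(-4\right) \left(- \frac{3}{2}\right) 2 = 6 \cdot 2 = 12$)
$B{\left(F \right)} = - 10 F$ ($B{\left(F \right)} = - 5 \cdot 2 F = - 10 F$)
$B{\left(Q \right)} \left(-99\right) = \left(-10\right) 12 \left(-99\right) = \left(-120\right) \left(-99\right) = 11880$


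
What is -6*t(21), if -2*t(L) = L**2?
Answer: 1323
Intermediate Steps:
t(L) = -L**2/2
-6*t(21) = -(-3)*21**2 = -(-3)*441 = -6*(-441/2) = 1323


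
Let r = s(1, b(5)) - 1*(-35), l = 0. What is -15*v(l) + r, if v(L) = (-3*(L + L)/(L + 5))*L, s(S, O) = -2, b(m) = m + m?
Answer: 33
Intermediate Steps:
b(m) = 2*m
r = 33 (r = -2 - 1*(-35) = -2 + 35 = 33)
v(L) = -6*L²/(5 + L) (v(L) = (-3*2*L/(5 + L))*L = (-6*L/(5 + L))*L = -6*L²/(5 + L))
-15*v(l) + r = -(-90)*0²/(5 + 0) + 33 = -(-90)*0/5 + 33 = -15*0 + 33 = 0 + 33 = 33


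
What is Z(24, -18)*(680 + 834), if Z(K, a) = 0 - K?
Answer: -36336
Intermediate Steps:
Z(K, a) = -K
Z(24, -18)*(680 + 834) = (-1*24)*(680 + 834) = -24*1514 = -36336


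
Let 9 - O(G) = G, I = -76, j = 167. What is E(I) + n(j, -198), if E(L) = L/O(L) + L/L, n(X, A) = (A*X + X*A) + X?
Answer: -5607016/85 ≈ -65965.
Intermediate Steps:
O(G) = 9 - G
n(X, A) = X + 2*A*X (n(X, A) = (A*X + A*X) + X = 2*A*X + X = X + 2*A*X)
E(L) = 1 + L/(9 - L) (E(L) = L/(9 - L) + L/L = L/(9 - L) + 1 = 1 + L/(9 - L))
E(I) + n(j, -198) = -9/(-9 - 76) + 167*(1 + 2*(-198)) = -9/(-85) + 167*(1 - 396) = -9*(-1/85) + 167*(-395) = 9/85 - 65965 = -5607016/85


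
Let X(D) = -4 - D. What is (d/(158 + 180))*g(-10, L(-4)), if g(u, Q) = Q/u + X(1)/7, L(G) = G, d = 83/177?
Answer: -913/2093910 ≈ -0.00043603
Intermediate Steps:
d = 83/177 (d = 83*(1/177) = 83/177 ≈ 0.46893)
g(u, Q) = -5/7 + Q/u (g(u, Q) = Q/u + (-4 - 1*1)/7 = Q/u + (-4 - 1)*(⅐) = Q/u - 5*⅐ = Q/u - 5/7 = -5/7 + Q/u)
(d/(158 + 180))*g(-10, L(-4)) = ((83/177)/(158 + 180))*(-5/7 - 4/(-10)) = ((83/177)/338)*(-5/7 - 4*(-⅒)) = ((1/338)*(83/177))*(-5/7 + ⅖) = (83/59826)*(-11/35) = -913/2093910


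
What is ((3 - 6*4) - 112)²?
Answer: 17689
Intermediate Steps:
((3 - 6*4) - 112)² = ((3 - 24) - 112)² = (-21 - 112)² = (-133)² = 17689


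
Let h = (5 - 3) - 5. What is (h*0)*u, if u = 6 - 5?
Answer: 0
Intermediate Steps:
u = 1
h = -3 (h = 2 - 5 = -3)
(h*0)*u = -3*0*1 = 0*1 = 0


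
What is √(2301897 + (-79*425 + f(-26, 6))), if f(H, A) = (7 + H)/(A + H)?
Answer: √226832295/10 ≈ 1506.1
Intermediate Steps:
f(H, A) = (7 + H)/(A + H)
√(2301897 + (-79*425 + f(-26, 6))) = √(2301897 + (-79*425 + (7 - 26)/(6 - 26))) = √(2301897 + (-33575 - 19/(-20))) = √(2301897 + (-33575 - 1/20*(-19))) = √(2301897 + (-33575 + 19/20)) = √(2301897 - 671481/20) = √(45366459/20) = √226832295/10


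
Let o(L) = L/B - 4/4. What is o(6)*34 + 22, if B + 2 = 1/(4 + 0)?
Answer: -900/7 ≈ -128.57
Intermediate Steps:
B = -7/4 (B = -2 + 1/(4 + 0) = -2 + 1/4 = -7/4 ≈ -1.7500)
o(L) = -1 - 4*L/7 (o(L) = L/(-7/4) - 4/4 = L*(-4/7) - 4*1/4 = -4*L/7 - 1 = -1 - 4*L/7)
o(6)*34 + 22 = (-1 - 4/7*6)*34 + 22 = (-1 - 24/7)*34 + 22 = -31/7*34 + 22 = -1054/7 + 22 = -900/7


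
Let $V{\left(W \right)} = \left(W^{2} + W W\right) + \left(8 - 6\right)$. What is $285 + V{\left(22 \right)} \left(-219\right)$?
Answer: $-212145$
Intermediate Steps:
$V{\left(W \right)} = 2 + 2 W^{2}$ ($V{\left(W \right)} = \left(W^{2} + W^{2}\right) + 2 = 2 W^{2} + 2 = 2 + 2 W^{2}$)
$285 + V{\left(22 \right)} \left(-219\right) = 285 + \left(2 + 2 \cdot 22^{2}\right) \left(-219\right) = 285 + \left(2 + 2 \cdot 484\right) \left(-219\right) = 285 + \left(2 + 968\right) \left(-219\right) = 285 + 970 \left(-219\right) = 285 - 212430 = -212145$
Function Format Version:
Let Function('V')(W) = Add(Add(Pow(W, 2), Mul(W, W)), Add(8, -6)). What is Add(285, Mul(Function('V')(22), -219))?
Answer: -212145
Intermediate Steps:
Function('V')(W) = Add(2, Mul(2, Pow(W, 2))) (Function('V')(W) = Add(Add(Pow(W, 2), Pow(W, 2)), 2) = Add(Mul(2, Pow(W, 2)), 2) = Add(2, Mul(2, Pow(W, 2))))
Add(285, Mul(Function('V')(22), -219)) = Add(285, Mul(Add(2, Mul(2, Pow(22, 2))), -219)) = Add(285, Mul(Add(2, Mul(2, 484)), -219)) = Add(285, Mul(Add(2, 968), -219)) = Add(285, Mul(970, -219)) = Add(285, -212430) = -212145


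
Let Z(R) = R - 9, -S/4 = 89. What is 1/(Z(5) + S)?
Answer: -1/360 ≈ -0.0027778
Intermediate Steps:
S = -356 (S = -4*89 = -356)
Z(R) = -9 + R
1/(Z(5) + S) = 1/((-9 + 5) - 356) = 1/(-4 - 356) = 1/(-360) = -1/360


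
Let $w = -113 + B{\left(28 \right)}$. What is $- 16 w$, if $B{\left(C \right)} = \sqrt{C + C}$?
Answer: $1808 - 32 \sqrt{14} \approx 1688.3$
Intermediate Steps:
$B{\left(C \right)} = \sqrt{2} \sqrt{C}$ ($B{\left(C \right)} = \sqrt{2 C} = \sqrt{2} \sqrt{C}$)
$w = -113 + 2 \sqrt{14}$ ($w = -113 + \sqrt{2} \sqrt{28} = -113 + \sqrt{2} \cdot 2 \sqrt{7} = -113 + 2 \sqrt{14} \approx -105.52$)
$- 16 w = - 16 \left(-113 + 2 \sqrt{14}\right) = 1808 - 32 \sqrt{14}$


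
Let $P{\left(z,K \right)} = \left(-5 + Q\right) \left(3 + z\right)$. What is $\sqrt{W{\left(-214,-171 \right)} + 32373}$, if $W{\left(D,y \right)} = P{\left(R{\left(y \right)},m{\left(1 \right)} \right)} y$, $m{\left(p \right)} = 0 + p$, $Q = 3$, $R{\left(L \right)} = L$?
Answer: $3 i \sqrt{2787} \approx 158.38 i$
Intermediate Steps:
$m{\left(p \right)} = p$
$P{\left(z,K \right)} = -6 - 2 z$ ($P{\left(z,K \right)} = \left(-5 + 3\right) \left(3 + z\right) = - 2 \left(3 + z\right) = -6 - 2 z$)
$W{\left(D,y \right)} = y \left(-6 - 2 y\right)$ ($W{\left(D,y \right)} = \left(-6 - 2 y\right) y = y \left(-6 - 2 y\right)$)
$\sqrt{W{\left(-214,-171 \right)} + 32373} = \sqrt{\left(-2\right) \left(-171\right) \left(3 - 171\right) + 32373} = \sqrt{\left(-2\right) \left(-171\right) \left(-168\right) + 32373} = \sqrt{-57456 + 32373} = \sqrt{-25083} = 3 i \sqrt{2787}$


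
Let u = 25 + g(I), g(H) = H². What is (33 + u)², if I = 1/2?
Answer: 54289/16 ≈ 3393.1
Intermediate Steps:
I = ½ ≈ 0.50000
u = 101/4 (u = 25 + (½)² = 25 + ¼ = 101/4 ≈ 25.250)
(33 + u)² = (33 + 101/4)² = (233/4)² = 54289/16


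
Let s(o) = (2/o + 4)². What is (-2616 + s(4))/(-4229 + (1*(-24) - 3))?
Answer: 10383/17024 ≈ 0.60990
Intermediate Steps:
s(o) = (4 + 2/o)²
(-2616 + s(4))/(-4229 + (1*(-24) - 3)) = (-2616 + 4*(1 + 2*4)²/4²)/(-4229 + (1*(-24) - 3)) = (-2616 + 4*(1/16)*(1 + 8)²)/(-4229 + (-24 - 3)) = (-2616 + 4*(1/16)*9²)/(-4229 - 27) = (-2616 + 4*(1/16)*81)/(-4256) = (-2616 + 81/4)*(-1/4256) = -10383/4*(-1/4256) = 10383/17024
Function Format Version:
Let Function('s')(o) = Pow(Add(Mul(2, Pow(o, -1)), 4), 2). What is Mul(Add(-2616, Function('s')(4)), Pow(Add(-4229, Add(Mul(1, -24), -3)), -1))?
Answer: Rational(10383, 17024) ≈ 0.60990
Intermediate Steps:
Function('s')(o) = Pow(Add(4, Mul(2, Pow(o, -1))), 2)
Mul(Add(-2616, Function('s')(4)), Pow(Add(-4229, Add(Mul(1, -24), -3)), -1)) = Mul(Add(-2616, Mul(4, Pow(4, -2), Pow(Add(1, Mul(2, 4)), 2))), Pow(Add(-4229, Add(Mul(1, -24), -3)), -1)) = Mul(Add(-2616, Mul(4, Rational(1, 16), Pow(Add(1, 8), 2))), Pow(Add(-4229, Add(-24, -3)), -1)) = Mul(Add(-2616, Mul(4, Rational(1, 16), Pow(9, 2))), Pow(Add(-4229, -27), -1)) = Mul(Add(-2616, Mul(4, Rational(1, 16), 81)), Pow(-4256, -1)) = Mul(Add(-2616, Rational(81, 4)), Rational(-1, 4256)) = Mul(Rational(-10383, 4), Rational(-1, 4256)) = Rational(10383, 17024)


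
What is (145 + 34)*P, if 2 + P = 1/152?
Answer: -54237/152 ≈ -356.82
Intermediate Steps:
P = -303/152 (P = -2 + 1/152 = -303/152 ≈ -1.9934)
(145 + 34)*P = (145 + 34)*(-303/152) = 179*(-303/152) = -54237/152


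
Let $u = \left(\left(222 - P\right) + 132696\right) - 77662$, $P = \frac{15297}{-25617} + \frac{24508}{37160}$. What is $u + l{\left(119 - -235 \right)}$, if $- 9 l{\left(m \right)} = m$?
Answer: $\frac{13140554055271}{237981930} \approx 55217.0$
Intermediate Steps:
$P = \frac{4948743}{79327310}$ ($P = 15297 \left(- \frac{1}{25617}\right) + 24508 \cdot \frac{1}{37160} = - \frac{5099}{8539} + \frac{6127}{9290} = \frac{4948743}{79327310} \approx 0.062384$)
$l{\left(m \right)} = - \frac{m}{9}$
$u = \frac{4383304892617}{79327310}$ ($u = \left(\left(222 - \frac{4948743}{79327310}\right) + 132696\right) - 77662 = \left(\frac{17605714077}{79327310} + 132696\right) - 77662 = \frac{10544022441837}{79327310} - 77662 = \frac{4383304892617}{79327310} \approx 55256.0$)
$u + l{\left(119 - -235 \right)} = \frac{4383304892617}{79327310} - \frac{119 - -235}{9} = \frac{4383304892617}{79327310} - \frac{119 + 235}{9} = \frac{4383304892617}{79327310} - \frac{118}{3} = \frac{13140554055271}{237981930}$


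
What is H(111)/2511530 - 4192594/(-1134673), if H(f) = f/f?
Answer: 10529826743493/2849765279690 ≈ 3.6950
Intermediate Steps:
H(f) = 1
H(111)/2511530 - 4192594/(-1134673) = 1/2511530 - 4192594/(-1134673) = 1*(1/2511530) - 4192594*(-1/1134673) = 1/2511530 + 4192594/1134673 = 10529826743493/2849765279690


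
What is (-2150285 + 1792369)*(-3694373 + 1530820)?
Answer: 774370235548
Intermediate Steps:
(-2150285 + 1792369)*(-3694373 + 1530820) = -357916*(-2163553) = 774370235548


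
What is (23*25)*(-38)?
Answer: -21850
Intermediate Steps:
(23*25)*(-38) = 575*(-38) = -21850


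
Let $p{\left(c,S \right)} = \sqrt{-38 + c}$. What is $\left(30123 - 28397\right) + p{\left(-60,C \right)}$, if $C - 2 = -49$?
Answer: $1726 + 7 i \sqrt{2} \approx 1726.0 + 9.8995 i$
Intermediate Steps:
$C = -47$ ($C = 2 - 49 = -47$)
$\left(30123 - 28397\right) + p{\left(-60,C \right)} = \left(30123 - 28397\right) + \sqrt{-38 - 60} = 1726 + \sqrt{-98} = 1726 + 7 i \sqrt{2}$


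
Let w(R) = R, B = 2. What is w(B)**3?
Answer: 8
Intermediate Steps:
w(B)**3 = 2**3 = 8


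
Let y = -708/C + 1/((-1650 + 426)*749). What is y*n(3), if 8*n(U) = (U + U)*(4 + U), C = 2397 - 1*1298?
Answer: -92725501/27415968 ≈ -3.3822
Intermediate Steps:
C = 1099 (C = 2397 - 1298 = 1099)
n(U) = U*(4 + U)/4 (n(U) = ((U + U)*(4 + U))/8 = ((2*U)*(4 + U))/8 = (2*U*(4 + U))/8 = U*(4 + U)/4)
y = -92725501/143933832 (y = -708/1099 + 1/((-1650 + 426)*749) = -708*1/1099 + (1/749)/(-1224) = -708/1099 - 1/1224*1/749 = -708/1099 - 1/916776 = -92725501/143933832 ≈ -0.64422)
y*n(3) = -92725501*3*(4 + 3)/575735328 = -92725501*3*7/575735328 = -92725501/143933832*21/4 = -92725501/27415968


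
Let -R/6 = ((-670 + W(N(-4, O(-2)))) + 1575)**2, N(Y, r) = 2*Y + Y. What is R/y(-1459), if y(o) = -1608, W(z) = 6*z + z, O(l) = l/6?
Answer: 674041/268 ≈ 2515.1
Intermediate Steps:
O(l) = l/6 (O(l) = l*(1/6) = l/6)
N(Y, r) = 3*Y
W(z) = 7*z
R = -4044246 (R = -6*((-670 + 7*(3*(-4))) + 1575)**2 = -6*((-670 + 7*(-12)) + 1575)**2 = -6*((-670 - 84) + 1575)**2 = -6*(-754 + 1575)**2 = -6*821**2 = -6*674041 = -4044246)
R/y(-1459) = -4044246/(-1608) = -4044246*(-1/1608) = 674041/268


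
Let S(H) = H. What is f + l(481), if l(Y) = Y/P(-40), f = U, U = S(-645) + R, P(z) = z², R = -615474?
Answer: -985789919/1600 ≈ -6.1612e+5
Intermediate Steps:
U = -616119 (U = -645 - 615474 = -616119)
f = -616119
l(Y) = Y/1600 (l(Y) = Y/((-40)²) = Y/1600)
f + l(481) = -616119 + (1/1600)*481 = -616119 + 481/1600 = -985789919/1600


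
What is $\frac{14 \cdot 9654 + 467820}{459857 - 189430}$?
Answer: $\frac{602976}{270427} \approx 2.2297$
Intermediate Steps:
$\frac{14 \cdot 9654 + 467820}{459857 - 189430} = \frac{135156 + 467820}{270427} = 602976 \cdot \frac{1}{270427} = \frac{602976}{270427}$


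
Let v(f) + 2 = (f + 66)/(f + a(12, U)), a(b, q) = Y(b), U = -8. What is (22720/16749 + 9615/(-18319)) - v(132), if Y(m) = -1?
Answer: 53063547479/40194065961 ≈ 1.3202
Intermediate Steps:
a(b, q) = -1
v(f) = -2 + (66 + f)/(-1 + f) (v(f) = -2 + (f + 66)/(f - 1) = -2 + (66 + f)/(-1 + f))
(22720/16749 + 9615/(-18319)) - v(132) = (22720/16749 + 9615/(-18319)) - (68 - 1*132)/(-1 + 132) = (22720*(1/16749) + 9615*(-1/18319)) - (68 - 132)/131 = (22720/16749 - 9615/18319) - (-64)/131 = 255166045/306824931 - 1*(-64/131) = 255166045/306824931 + 64/131 = 53063547479/40194065961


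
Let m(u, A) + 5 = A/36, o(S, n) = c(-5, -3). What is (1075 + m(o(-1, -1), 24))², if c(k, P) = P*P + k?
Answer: 10316944/9 ≈ 1.1463e+6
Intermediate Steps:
c(k, P) = k + P² (c(k, P) = P² + k = k + P²)
o(S, n) = 4 (o(S, n) = -5 + (-3)² = -5 + 9 = 4)
m(u, A) = -5 + A/36
(1075 + m(o(-1, -1), 24))² = (1075 + (-5 + (1/36)*24))² = (1075 + (-5 + ⅔))² = (1075 - 13/3)² = (3212/3)² = 10316944/9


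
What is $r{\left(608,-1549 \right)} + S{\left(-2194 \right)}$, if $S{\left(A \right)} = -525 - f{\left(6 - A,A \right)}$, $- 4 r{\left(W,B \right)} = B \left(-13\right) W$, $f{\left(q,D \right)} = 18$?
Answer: $-3061367$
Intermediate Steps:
$r{\left(W,B \right)} = \frac{13 B W}{4}$ ($r{\left(W,B \right)} = - \frac{B \left(-13\right) W}{4} = - \frac{- 13 B W}{4} = - \frac{\left(-13\right) B W}{4} = \frac{13 B W}{4}$)
$S{\left(A \right)} = -543$ ($S{\left(A \right)} = -525 - 18 = -543$)
$r{\left(608,-1549 \right)} + S{\left(-2194 \right)} = \frac{13}{4} \left(-1549\right) 608 - 543 = -3060824 - 543 = -3061367$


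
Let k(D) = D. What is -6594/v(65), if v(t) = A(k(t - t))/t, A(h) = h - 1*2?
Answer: 214305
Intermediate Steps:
A(h) = -2 + h (A(h) = h - 2 = -2 + h)
v(t) = -2/t (v(t) = (-2 + (t - t))/t = (-2 + 0)/t = -2/t)
-6594/v(65) = -6594/((-2/65)) = -6594/((-2*1/65)) = -6594/(-2/65) = -6594*(-65/2) = 214305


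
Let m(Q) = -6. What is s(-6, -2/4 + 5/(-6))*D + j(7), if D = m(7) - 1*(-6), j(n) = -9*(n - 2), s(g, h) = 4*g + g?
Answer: -45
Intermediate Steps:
s(g, h) = 5*g
j(n) = 18 - 9*n (j(n) = -9*(-2 + n) = 18 - 9*n)
D = 0 (D = -6 - 1*(-6) = -6 + 6 = 0)
s(-6, -2/4 + 5/(-6))*D + j(7) = (5*(-6))*0 + (18 - 9*7) = -30*0 + (18 - 63) = 0 - 45 = -45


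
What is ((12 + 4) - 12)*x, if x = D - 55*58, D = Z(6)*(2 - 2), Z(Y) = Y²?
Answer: -12760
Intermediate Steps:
D = 0 (D = 6²*(2 - 2) = 36*0 = 0)
x = -3190 (x = 0 - 55*58 = 0 - 3190 = -3190)
((12 + 4) - 12)*x = ((12 + 4) - 12)*(-3190) = (16 - 12)*(-3190) = 4*(-3190) = -12760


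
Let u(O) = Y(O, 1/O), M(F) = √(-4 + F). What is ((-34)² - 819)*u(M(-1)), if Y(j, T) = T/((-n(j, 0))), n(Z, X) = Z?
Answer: 337/5 ≈ 67.400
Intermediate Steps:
Y(j, T) = -T/j (Y(j, T) = T/((-j)) = T*(-1/j) = -T/j)
u(O) = -1/O² (u(O) = -1/O/O = -1/(O*O) = -1/O²)
((-34)² - 819)*u(M(-1)) = ((-34)² - 819)*(-1/(√(-4 - 1))²) = (1156 - 819)*(-1/(√(-5))²) = 337*(-1/(I*√5)²) = 337*(-1*(-⅕)) = 337*(⅕) = 337/5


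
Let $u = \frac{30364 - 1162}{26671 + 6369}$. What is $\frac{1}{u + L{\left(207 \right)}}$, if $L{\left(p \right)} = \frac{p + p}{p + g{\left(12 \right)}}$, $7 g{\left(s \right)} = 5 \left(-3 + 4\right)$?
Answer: $\frac{12010040}{34552407} \approx 0.34759$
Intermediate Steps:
$g{\left(s \right)} = \frac{5}{7}$ ($g{\left(s \right)} = \frac{5 \left(-3 + 4\right)}{7} = \frac{5 \cdot 1}{7} = \frac{1}{7} \cdot 5 = \frac{5}{7}$)
$u = \frac{14601}{16520}$ ($u = \frac{29202}{33040} = 29202 \cdot \frac{1}{33040} = \frac{14601}{16520} \approx 0.88384$)
$L{\left(p \right)} = \frac{2 p}{\frac{5}{7} + p}$ ($L{\left(p \right)} = \frac{p + p}{p + \frac{5}{7}} = \frac{2 p}{\frac{5}{7} + p}$)
$\frac{1}{u + L{\left(207 \right)}} = \frac{1}{\frac{14601}{16520} + 14 \cdot 207 \frac{1}{5 + 7 \cdot 207}} = \frac{1}{\frac{14601}{16520} + 14 \cdot 207 \frac{1}{5 + 1449}} = \frac{1}{\frac{14601}{16520} + 14 \cdot 207 \cdot \frac{1}{1454}} = \frac{1}{\frac{14601}{16520} + \frac{1449}{727}} = \frac{1}{\frac{34552407}{12010040}} = \frac{12010040}{34552407}$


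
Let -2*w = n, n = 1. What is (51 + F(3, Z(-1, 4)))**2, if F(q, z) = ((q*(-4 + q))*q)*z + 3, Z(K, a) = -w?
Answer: 9801/4 ≈ 2450.3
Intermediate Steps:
w = -1/2 (w = -1/2*1 = -1/2 ≈ -0.50000)
Z(K, a) = 1/2 (Z(K, a) = -1*(-1/2) = 1/2)
F(q, z) = 3 + z*q**2*(-4 + q) (F(q, z) = (q**2*(-4 + q))*z + 3 = z*q**2*(-4 + q) + 3 = 3 + z*q**2*(-4 + q))
(51 + F(3, Z(-1, 4)))**2 = (51 + (3 + (1/2)*3**3 - 4*1/2*3**2))**2 = (51 + (3 + (1/2)*27 - 4*1/2*9))**2 = (51 + (3 + 27/2 - 18))**2 = (51 - 3/2)**2 = (99/2)**2 = 9801/4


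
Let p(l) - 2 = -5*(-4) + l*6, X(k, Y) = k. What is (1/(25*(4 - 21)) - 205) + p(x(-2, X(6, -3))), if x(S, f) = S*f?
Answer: -108376/425 ≈ -255.00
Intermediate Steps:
p(l) = 22 + 6*l (p(l) = 2 + (-5*(-4) + l*6) = 2 + (20 + 6*l) = 22 + 6*l)
(1/(25*(4 - 21)) - 205) + p(x(-2, X(6, -3))) = (1/(25*(4 - 21)) - 205) + (22 + 6*(-2*6)) = (1/(25*(-17)) - 205) + (22 + 6*(-12)) = (1/(-425) - 205) + (22 - 72) = (-1/425 - 205) - 50 = -87126/425 - 50 = -108376/425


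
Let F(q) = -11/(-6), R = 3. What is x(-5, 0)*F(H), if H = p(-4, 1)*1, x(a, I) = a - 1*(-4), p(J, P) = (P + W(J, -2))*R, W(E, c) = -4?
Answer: -11/6 ≈ -1.8333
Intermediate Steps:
p(J, P) = -12 + 3*P (p(J, P) = (P - 4)*3 = (-4 + P)*3 = -12 + 3*P)
x(a, I) = 4 + a (x(a, I) = a + 4 = 4 + a)
H = -9 (H = (-12 + 3*1)*1 = (-12 + 3)*1 = -9*1 = -9)
F(q) = 11/6 (F(q) = -11*(-⅙) = 11/6)
x(-5, 0)*F(H) = (4 - 5)*(11/6) = -1*11/6 = -11/6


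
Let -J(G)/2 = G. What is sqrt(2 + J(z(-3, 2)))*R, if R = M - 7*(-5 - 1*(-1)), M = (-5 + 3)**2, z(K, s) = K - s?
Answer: 64*sqrt(3) ≈ 110.85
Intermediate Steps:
J(G) = -2*G
M = 4 (M = (-2)**2 = 4)
R = 32 (R = 4 - 7*(-5 - 1*(-1)) = 4 - 7*(-5 + 1) = 4 - 7*(-4) = 4 + 28 = 32)
sqrt(2 + J(z(-3, 2)))*R = sqrt(2 - 2*(-3 - 1*2))*32 = sqrt(2 - 2*(-3 - 2))*32 = sqrt(2 - 2*(-5))*32 = sqrt(2 + 10)*32 = sqrt(12)*32 = (2*sqrt(3))*32 = 64*sqrt(3)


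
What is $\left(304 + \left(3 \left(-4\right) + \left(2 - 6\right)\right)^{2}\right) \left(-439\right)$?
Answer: $-245840$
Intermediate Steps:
$\left(304 + \left(3 \left(-4\right) + \left(2 - 6\right)\right)^{2}\right) \left(-439\right) = \left(304 + \left(-12 + \left(2 - 6\right)\right)^{2}\right) \left(-439\right) = \left(304 + \left(-12 - 4\right)^{2}\right) \left(-439\right) = \left(304 + \left(-16\right)^{2}\right) \left(-439\right) = \left(304 + 256\right) \left(-439\right) = 560 \left(-439\right) = -245840$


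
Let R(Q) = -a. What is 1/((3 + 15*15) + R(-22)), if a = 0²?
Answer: 1/228 ≈ 0.0043860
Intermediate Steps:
a = 0
R(Q) = 0 (R(Q) = -1*0 = 0)
1/((3 + 15*15) + R(-22)) = 1/((3 + 15*15) + 0) = 1/((3 + 225) + 0) = 1/(228 + 0) = 1/228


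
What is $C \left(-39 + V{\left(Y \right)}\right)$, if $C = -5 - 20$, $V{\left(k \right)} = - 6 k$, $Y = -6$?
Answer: $75$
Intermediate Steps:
$C = -25$
$C \left(-39 + V{\left(Y \right)}\right) = - 25 \left(-39 - -36\right) = - 25 \left(-39 + 36\right) = \left(-25\right) \left(-3\right) = 75$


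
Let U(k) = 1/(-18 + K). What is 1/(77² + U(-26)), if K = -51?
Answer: 69/409100 ≈ 0.00016866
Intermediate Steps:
U(k) = -1/69 (U(k) = 1/(-18 - 51) = 1/(-69) = -1/69)
1/(77² + U(-26)) = 1/(77² - 1/69) = 1/(5929 - 1/69) = 1/(409100/69) = 69/409100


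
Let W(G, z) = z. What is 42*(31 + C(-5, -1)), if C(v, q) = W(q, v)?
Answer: 1092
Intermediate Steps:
C(v, q) = v
42*(31 + C(-5, -1)) = 42*(31 - 5) = 42*26 = 1092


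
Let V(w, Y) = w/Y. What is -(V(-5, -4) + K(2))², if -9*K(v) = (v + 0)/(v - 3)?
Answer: -2809/1296 ≈ -2.1674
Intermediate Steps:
K(v) = -v/(9*(-3 + v)) (K(v) = -(v + 0)/(9*(v - 3)) = -v/(9*(-3 + v)))
-(V(-5, -4) + K(2))² = -(-5/(-4) - 1*2/(-27 + 9*2))² = -(-5*(-¼) - 1*2/(-27 + 18))² = -(5/4 - 1*2/(-9))² = -(5/4 - 1*2*(-⅑))² = -(5/4 + 2/9)² = -(53/36)² = -1*2809/1296 = -2809/1296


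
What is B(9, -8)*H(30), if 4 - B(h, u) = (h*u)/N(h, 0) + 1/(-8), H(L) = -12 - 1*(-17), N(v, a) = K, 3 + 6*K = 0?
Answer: -5595/8 ≈ -699.38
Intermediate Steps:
K = -½ (K = -½ + (⅙)*0 = -½ + 0 = -½ ≈ -0.50000)
N(v, a) = -½
H(L) = 5 (H(L) = -12 + 17 = 5)
B(h, u) = 33/8 + 2*h*u (B(h, u) = 4 - ((h*u)/(-½) + 1/(-8)) = 4 - ((h*u)*(-2) + 1*(-⅛)) = 4 - (-2*h*u - ⅛) = 4 - (-⅛ - 2*h*u) = 4 + (⅛ + 2*h*u) = 33/8 + 2*h*u)
B(9, -8)*H(30) = (33/8 + 2*9*(-8))*5 = (33/8 - 144)*5 = -1119/8*5 = -5595/8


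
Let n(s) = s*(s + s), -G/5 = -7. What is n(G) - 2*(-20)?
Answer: 2490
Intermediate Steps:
G = 35 (G = -5*(-7) = 35)
n(s) = 2*s² (n(s) = s*(2*s) = 2*s²)
n(G) - 2*(-20) = 2*35² - 2*(-20) = 2*1225 + 40 = 2450 + 40 = 2490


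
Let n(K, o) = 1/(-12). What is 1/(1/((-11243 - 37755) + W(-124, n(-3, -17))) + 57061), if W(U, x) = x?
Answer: 587977/33550555585 ≈ 1.7525e-5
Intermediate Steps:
n(K, o) = -1/12
1/(1/((-11243 - 37755) + W(-124, n(-3, -17))) + 57061) = 1/(1/((-11243 - 37755) - 1/12) + 57061) = 1/(1/(-48998 - 1/12) + 57061) = 1/(1/(-587977/12) + 57061) = 1/(-12/587977 + 57061) = 1/(33550555585/587977) = 587977/33550555585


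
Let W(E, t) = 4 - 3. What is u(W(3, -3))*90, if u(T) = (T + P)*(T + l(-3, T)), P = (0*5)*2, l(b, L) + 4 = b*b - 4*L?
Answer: 180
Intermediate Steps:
W(E, t) = 1
l(b, L) = -4 + b² - 4*L (l(b, L) = -4 + (b*b - 4*L) = -4 + (b² - 4*L) = -4 + b² - 4*L)
P = 0 (P = 0*2 = 0)
u(T) = T*(5 - 3*T) (u(T) = (T + 0)*(T + (-4 + (-3)² - 4*T)) = T*(T + (-4 + 9 - 4*T)) = T*(T + (5 - 4*T)) = T*(5 - 3*T))
u(W(3, -3))*90 = (1*(5 - 3*1))*90 = (1*(5 - 3))*90 = (1*2)*90 = 2*90 = 180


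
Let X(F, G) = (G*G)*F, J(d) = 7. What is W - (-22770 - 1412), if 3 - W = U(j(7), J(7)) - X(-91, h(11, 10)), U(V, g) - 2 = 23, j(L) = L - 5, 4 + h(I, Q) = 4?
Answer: 24160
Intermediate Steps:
h(I, Q) = 0 (h(I, Q) = -4 + 4 = 0)
j(L) = -5 + L
U(V, g) = 25 (U(V, g) = 2 + 23 = 25)
X(F, G) = F*G² (X(F, G) = G²*F = F*G²)
W = -22 (W = 3 - (25 - (-91)*0²) = 3 - (25 - (-91)*0) = 3 - (25 - 1*0) = 3 - (25 + 0) = 3 - 1*25 = 3 - 25 = -22)
W - (-22770 - 1412) = -22 - (-22770 - 1412) = -22 - 1*(-24182) = -22 + 24182 = 24160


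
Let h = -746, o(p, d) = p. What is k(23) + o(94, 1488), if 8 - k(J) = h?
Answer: 848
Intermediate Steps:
k(J) = 754 (k(J) = 8 - 1*(-746) = 8 + 746 = 754)
k(23) + o(94, 1488) = 754 + 94 = 848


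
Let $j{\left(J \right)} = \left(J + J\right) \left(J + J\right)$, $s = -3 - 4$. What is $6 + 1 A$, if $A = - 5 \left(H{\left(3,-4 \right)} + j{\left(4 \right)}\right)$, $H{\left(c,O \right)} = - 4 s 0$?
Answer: $-314$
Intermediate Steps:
$s = -7$ ($s = -3 - 4 = -7$)
$H{\left(c,O \right)} = 0$ ($H{\left(c,O \right)} = \left(-4\right) \left(-7\right) 0 = 28 \cdot 0 = 0$)
$j{\left(J \right)} = 4 J^{2}$ ($j{\left(J \right)} = 2 J 2 J = 4 J^{2}$)
$A = -320$ ($A = - 5 \left(0 + 4 \cdot 4^{2}\right) = - 5 \left(0 + 4 \cdot 16\right) = - 5 \left(0 + 64\right) = \left(-5\right) 64 = -320$)
$6 + 1 A = 6 + 1 \left(-320\right) = 6 - 320 = -314$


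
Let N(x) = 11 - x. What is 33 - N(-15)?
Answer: 7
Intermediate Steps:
33 - N(-15) = 33 - (11 - 1*(-15)) = 33 - (11 + 15) = 33 - 1*26 = 33 - 26 = 7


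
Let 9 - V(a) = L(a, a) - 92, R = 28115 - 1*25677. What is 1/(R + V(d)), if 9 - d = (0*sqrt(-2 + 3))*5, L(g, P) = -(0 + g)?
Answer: 1/2548 ≈ 0.00039246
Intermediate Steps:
L(g, P) = -g
R = 2438 (R = 28115 - 25677 = 2438)
d = 9 (d = 9 - 0*sqrt(-2 + 3)*5 = 9 - 0*sqrt(1)*5 = 9 - 0*1*5 = 9 - 0*5 = 9 - 1*0 = 9 + 0 = 9)
V(a) = 101 + a (V(a) = 9 - (-a - 92) = 9 - (-92 - a) = 9 + (92 + a) = 101 + a)
1/(R + V(d)) = 1/(2438 + (101 + 9)) = 1/(2438 + 110) = 1/2548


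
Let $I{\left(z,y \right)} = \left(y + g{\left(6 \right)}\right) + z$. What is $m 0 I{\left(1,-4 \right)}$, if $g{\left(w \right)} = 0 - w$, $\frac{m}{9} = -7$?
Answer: $0$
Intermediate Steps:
$m = -63$ ($m = 9 \left(-7\right) = -63$)
$g{\left(w \right)} = - w$
$I{\left(z,y \right)} = -6 + y + z$ ($I{\left(z,y \right)} = \left(y - 6\right) + z = \left(-6 + y\right) + z = -6 + y + z$)
$m 0 I{\left(1,-4 \right)} = \left(-63\right) 0 \left(-6 - 4 + 1\right) = 0 \left(-9\right) = 0$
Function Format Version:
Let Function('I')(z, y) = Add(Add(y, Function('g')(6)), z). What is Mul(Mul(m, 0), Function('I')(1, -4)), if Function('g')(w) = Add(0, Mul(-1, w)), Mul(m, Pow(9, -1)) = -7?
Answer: 0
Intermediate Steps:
m = -63 (m = Mul(9, -7) = -63)
Function('g')(w) = Mul(-1, w)
Function('I')(z, y) = Add(-6, y, z) (Function('I')(z, y) = Add(Add(y, Mul(-1, 6)), z) = Add(Add(y, -6), z) = Add(Add(-6, y), z) = Add(-6, y, z))
Mul(Mul(m, 0), Function('I')(1, -4)) = Mul(Mul(-63, 0), Add(-6, -4, 1)) = Mul(0, -9) = 0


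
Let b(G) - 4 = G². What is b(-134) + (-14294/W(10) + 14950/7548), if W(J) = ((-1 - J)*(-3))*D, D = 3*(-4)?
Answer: 1120758229/62271 ≈ 17998.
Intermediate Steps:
D = -12
W(J) = -36 - 36*J (W(J) = ((-1 - J)*(-3))*(-12) = (3 + 3*J)*(-12) = -36 - 36*J)
b(G) = 4 + G²
b(-134) + (-14294/W(10) + 14950/7548) = (4 + (-134)²) + (-14294/(-36 - 36*10) + 14950/7548) = (4 + 17956) + (-14294/(-36 - 360) + 14950*(1/7548)) = 17960 + (-14294/(-396) + 7475/3774) = 17960 + (-14294*(-1/396) + 7475/3774) = 17960 + (7147/198 + 7475/3774) = 17960 + 2371069/62271 = 1120758229/62271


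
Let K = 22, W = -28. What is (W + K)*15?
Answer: -90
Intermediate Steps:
(W + K)*15 = (-28 + 22)*15 = -6*15 = -90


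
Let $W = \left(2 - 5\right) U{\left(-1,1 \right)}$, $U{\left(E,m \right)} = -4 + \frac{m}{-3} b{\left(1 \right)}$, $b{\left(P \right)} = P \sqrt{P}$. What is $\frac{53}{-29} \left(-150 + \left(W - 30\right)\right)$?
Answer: $\frac{8851}{29} \approx 305.21$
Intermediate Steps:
$b{\left(P \right)} = P^{\frac{3}{2}}$
$U{\left(E,m \right)} = -4 - \frac{m}{3}$ ($U{\left(E,m \right)} = -4 + \frac{m}{-3} \cdot 1^{\frac{3}{2}} = -4 + m \left(- \frac{1}{3}\right) 1 = -4 + - \frac{m}{3} \cdot 1 = -4 - \frac{m}{3}$)
$W = 13$ ($W = \left(2 - 5\right) \left(-4 - \frac{1}{3}\right) = - 3 \left(-4 - \frac{1}{3}\right) = \left(-3\right) \left(- \frac{13}{3}\right) = 13$)
$\frac{53}{-29} \left(-150 + \left(W - 30\right)\right) = \frac{53}{-29} \left(-150 + \left(13 - 30\right)\right) = 53 \left(- \frac{1}{29}\right) \left(-150 - 17\right) = \left(- \frac{53}{29}\right) \left(-167\right) = \frac{8851}{29}$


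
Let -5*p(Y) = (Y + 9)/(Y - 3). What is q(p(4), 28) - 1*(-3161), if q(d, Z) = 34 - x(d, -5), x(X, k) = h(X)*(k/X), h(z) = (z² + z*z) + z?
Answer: 3174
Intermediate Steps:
h(z) = z + 2*z² (h(z) = (z² + z²) + z = 2*z² + z = z + 2*z²)
p(Y) = -(9 + Y)/(5*(-3 + Y)) (p(Y) = -(Y + 9)/(5*(Y - 3)) = -(9 + Y)/(5*(-3 + Y)))
x(X, k) = k*(1 + 2*X) (x(X, k) = (X*(1 + 2*X))*(k/X) = k*(1 + 2*X))
q(d, Z) = 39 + 10*d (q(d, Z) = 34 - (-5)*(1 + 2*d) = 34 - (-5 - 10*d) = 34 + (5 + 10*d) = 39 + 10*d)
q(p(4), 28) - 1*(-3161) = (39 + 10*((-9 - 1*4)/(5*(-3 + 4)))) - 1*(-3161) = (39 + 10*((⅕)*(-9 - 4)/1)) + 3161 = (39 + 10*((⅕)*1*(-13))) + 3161 = (39 + 10*(-13/5)) + 3161 = (39 - 26) + 3161 = 13 + 3161 = 3174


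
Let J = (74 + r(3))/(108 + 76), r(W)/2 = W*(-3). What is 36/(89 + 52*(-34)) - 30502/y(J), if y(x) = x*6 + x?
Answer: -1177897498/82271 ≈ -14317.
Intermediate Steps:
r(W) = -6*W (r(W) = 2*(W*(-3)) = 2*(-3*W) = -6*W)
J = 7/23 (J = (74 - 6*3)/(108 + 76) = (74 - 18)/184 = 56*(1/184) = 7/23 ≈ 0.30435)
y(x) = 7*x (y(x) = 6*x + x = 7*x)
36/(89 + 52*(-34)) - 30502/y(J) = 36/(89 + 52*(-34)) - 30502/(7*(7/23)) = 36/(89 - 1768) - 30502/49/23 = 36/(-1679) - 30502*23/49 = 36*(-1/1679) - 701546/49 = -36/1679 - 701546/49 = -1177897498/82271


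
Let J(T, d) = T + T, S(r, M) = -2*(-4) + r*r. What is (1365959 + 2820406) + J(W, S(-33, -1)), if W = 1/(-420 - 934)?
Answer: 2834169104/677 ≈ 4.1864e+6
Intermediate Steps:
S(r, M) = 8 + r**2
W = -1/1354 (W = 1/(-1354) = -1/1354 ≈ -0.00073855)
J(T, d) = 2*T
(1365959 + 2820406) + J(W, S(-33, -1)) = (1365959 + 2820406) + 2*(-1/1354) = 4186365 - 1/677 = 2834169104/677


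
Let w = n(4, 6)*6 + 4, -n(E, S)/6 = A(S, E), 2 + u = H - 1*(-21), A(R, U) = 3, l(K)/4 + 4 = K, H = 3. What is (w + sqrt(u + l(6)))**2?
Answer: (104 - sqrt(30))**2 ≈ 9706.7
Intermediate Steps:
l(K) = -16 + 4*K
u = 22 (u = -2 + (3 - 1*(-21)) = -2 + (3 + 21) = -2 + 24 = 22)
n(E, S) = -18 (n(E, S) = -6*3 = -18)
w = -104 (w = -18*6 + 4 = -108 + 4 = -104)
(w + sqrt(u + l(6)))**2 = (-104 + sqrt(22 + (-16 + 4*6)))**2 = (-104 + sqrt(22 + (-16 + 24)))**2 = (-104 + sqrt(22 + 8))**2 = (-104 + sqrt(30))**2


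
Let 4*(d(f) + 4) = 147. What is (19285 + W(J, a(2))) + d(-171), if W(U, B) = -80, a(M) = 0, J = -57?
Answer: 76951/4 ≈ 19238.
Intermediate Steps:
d(f) = 131/4 (d(f) = -4 + (¼)*147 = -4 + 147/4 = 131/4)
(19285 + W(J, a(2))) + d(-171) = (19285 - 80) + 131/4 = 19205 + 131/4 = 76951/4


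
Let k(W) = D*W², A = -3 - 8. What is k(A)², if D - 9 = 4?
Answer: 2474329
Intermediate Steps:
D = 13 (D = 9 + 4 = 13)
A = -11
k(W) = 13*W²
k(A)² = (13*(-11)²)² = (13*121)² = 1573² = 2474329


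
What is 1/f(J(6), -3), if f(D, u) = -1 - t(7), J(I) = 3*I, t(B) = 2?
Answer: -⅓ ≈ -0.33333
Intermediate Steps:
f(D, u) = -3 (f(D, u) = -1 - 1*2 = -1 - 2 = -3)
1/f(J(6), -3) = 1/(-3) = -⅓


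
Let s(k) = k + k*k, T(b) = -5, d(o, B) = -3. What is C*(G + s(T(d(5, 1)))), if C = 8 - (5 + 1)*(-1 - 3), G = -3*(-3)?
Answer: 928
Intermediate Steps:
G = 9
s(k) = k + k²
C = 32 (C = 8 - 6*(-4) = 8 - 1*(-24) = 8 + 24 = 32)
C*(G + s(T(d(5, 1)))) = 32*(9 - 5*(1 - 5)) = 32*(9 - 5*(-4)) = 32*(9 + 20) = 32*29 = 928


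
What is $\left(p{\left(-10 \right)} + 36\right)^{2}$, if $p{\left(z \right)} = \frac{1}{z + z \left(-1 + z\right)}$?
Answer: $\frac{12967201}{10000} \approx 1296.7$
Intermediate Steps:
$\left(p{\left(-10 \right)} + 36\right)^{2} = \left(\frac{1}{100} + 36\right)^{2} = \left(\frac{3601}{100}\right)^{2} = \frac{12967201}{10000}$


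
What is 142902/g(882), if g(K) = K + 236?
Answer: 71451/559 ≈ 127.82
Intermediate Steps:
g(K) = 236 + K
142902/g(882) = 142902/(236 + 882) = 142902/1118 = 142902*(1/1118) = 71451/559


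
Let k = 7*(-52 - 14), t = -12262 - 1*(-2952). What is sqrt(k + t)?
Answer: 2*I*sqrt(2443) ≈ 98.853*I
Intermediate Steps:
t = -9310 (t = -12262 + 2952 = -9310)
k = -462 (k = 7*(-66) = -462)
sqrt(k + t) = sqrt(-462 - 9310) = sqrt(-9772) = 2*I*sqrt(2443)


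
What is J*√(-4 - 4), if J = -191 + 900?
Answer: 1418*I*√2 ≈ 2005.4*I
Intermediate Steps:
J = 709
J*√(-4 - 4) = 709*√(-4 - 4) = 709*√(-8) = 709*(2*I*√2) = 1418*I*√2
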